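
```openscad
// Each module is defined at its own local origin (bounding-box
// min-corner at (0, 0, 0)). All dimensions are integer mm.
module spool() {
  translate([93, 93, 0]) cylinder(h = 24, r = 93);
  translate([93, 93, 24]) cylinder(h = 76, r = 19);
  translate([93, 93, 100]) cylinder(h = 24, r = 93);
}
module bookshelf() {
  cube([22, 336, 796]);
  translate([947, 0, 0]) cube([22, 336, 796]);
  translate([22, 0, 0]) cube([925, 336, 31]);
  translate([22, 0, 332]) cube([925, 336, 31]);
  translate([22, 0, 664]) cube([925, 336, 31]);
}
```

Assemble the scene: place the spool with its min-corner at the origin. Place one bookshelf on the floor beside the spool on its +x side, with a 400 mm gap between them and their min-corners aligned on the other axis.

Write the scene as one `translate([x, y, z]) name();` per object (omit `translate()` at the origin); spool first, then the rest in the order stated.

spool();
translate([586, 0, 0]) bookshelf();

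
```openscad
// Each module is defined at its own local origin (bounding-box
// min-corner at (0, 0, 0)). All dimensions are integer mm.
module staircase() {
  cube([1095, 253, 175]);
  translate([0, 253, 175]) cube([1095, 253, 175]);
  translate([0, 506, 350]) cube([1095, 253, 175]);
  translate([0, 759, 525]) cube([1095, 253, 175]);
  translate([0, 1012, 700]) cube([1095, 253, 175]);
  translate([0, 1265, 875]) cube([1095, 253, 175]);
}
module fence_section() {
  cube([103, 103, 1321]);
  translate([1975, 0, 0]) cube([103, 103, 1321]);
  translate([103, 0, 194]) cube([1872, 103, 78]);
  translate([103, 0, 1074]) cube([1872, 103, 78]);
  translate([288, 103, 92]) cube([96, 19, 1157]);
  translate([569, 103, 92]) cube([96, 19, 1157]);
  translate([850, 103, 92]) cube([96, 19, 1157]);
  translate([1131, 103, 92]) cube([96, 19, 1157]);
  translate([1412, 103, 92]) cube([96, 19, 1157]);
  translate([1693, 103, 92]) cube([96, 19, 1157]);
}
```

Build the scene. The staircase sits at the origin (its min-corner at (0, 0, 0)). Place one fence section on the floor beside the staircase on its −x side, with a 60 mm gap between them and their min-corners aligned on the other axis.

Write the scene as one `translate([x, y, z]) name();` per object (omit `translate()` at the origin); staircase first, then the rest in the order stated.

staircase();
translate([-2138, 0, 0]) fence_section();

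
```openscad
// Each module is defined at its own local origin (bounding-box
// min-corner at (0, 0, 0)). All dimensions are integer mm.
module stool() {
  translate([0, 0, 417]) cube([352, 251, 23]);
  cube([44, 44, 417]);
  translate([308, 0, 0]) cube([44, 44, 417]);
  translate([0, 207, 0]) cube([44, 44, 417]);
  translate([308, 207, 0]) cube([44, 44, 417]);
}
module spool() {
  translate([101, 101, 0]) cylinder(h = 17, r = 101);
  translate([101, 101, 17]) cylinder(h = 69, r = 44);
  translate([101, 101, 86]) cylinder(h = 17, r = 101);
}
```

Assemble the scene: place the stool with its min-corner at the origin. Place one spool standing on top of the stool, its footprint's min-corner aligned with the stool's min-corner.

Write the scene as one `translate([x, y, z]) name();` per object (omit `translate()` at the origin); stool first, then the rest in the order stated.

stool();
translate([0, 0, 440]) spool();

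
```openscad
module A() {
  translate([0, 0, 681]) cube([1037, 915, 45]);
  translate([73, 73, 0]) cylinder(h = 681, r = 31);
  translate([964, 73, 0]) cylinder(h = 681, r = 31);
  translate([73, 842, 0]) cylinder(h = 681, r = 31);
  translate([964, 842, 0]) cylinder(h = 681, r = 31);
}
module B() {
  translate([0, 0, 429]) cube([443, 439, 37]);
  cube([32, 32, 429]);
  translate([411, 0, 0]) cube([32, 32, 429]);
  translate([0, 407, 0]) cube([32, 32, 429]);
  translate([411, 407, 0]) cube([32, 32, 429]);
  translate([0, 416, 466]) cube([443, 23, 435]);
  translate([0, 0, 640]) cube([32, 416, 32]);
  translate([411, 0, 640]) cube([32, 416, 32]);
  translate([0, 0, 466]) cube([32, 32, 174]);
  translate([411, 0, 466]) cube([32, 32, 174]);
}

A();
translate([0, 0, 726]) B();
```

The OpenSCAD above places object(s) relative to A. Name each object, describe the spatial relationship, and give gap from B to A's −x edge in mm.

A is a table. B is a chair. The chair is on top of the table. The gap from the chair to the table's −x edge is 0 mm.

The chair's min-x is at 0; the table's min-x is 0; gap = 0 mm.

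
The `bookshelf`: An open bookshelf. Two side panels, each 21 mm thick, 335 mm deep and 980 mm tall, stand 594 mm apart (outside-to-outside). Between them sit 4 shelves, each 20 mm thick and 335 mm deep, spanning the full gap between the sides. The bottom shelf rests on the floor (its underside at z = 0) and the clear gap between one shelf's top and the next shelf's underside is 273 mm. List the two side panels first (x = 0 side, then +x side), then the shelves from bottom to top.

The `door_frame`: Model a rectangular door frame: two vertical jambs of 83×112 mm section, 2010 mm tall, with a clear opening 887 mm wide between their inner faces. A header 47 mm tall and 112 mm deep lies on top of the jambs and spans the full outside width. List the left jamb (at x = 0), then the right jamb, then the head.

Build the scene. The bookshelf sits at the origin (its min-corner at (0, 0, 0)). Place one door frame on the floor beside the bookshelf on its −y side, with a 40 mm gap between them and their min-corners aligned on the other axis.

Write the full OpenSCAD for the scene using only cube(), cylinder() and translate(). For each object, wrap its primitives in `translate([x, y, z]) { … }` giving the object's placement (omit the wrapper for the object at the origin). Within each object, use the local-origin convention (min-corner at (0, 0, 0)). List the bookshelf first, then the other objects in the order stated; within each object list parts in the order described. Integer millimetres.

cube([21, 335, 980]);
translate([573, 0, 0]) cube([21, 335, 980]);
translate([21, 0, 0]) cube([552, 335, 20]);
translate([21, 0, 293]) cube([552, 335, 20]);
translate([21, 0, 586]) cube([552, 335, 20]);
translate([21, 0, 879]) cube([552, 335, 20]);
translate([0, -152, 0]) {
  cube([83, 112, 2010]);
  translate([970, 0, 0]) cube([83, 112, 2010]);
  translate([0, 0, 2010]) cube([1053, 112, 47]);
}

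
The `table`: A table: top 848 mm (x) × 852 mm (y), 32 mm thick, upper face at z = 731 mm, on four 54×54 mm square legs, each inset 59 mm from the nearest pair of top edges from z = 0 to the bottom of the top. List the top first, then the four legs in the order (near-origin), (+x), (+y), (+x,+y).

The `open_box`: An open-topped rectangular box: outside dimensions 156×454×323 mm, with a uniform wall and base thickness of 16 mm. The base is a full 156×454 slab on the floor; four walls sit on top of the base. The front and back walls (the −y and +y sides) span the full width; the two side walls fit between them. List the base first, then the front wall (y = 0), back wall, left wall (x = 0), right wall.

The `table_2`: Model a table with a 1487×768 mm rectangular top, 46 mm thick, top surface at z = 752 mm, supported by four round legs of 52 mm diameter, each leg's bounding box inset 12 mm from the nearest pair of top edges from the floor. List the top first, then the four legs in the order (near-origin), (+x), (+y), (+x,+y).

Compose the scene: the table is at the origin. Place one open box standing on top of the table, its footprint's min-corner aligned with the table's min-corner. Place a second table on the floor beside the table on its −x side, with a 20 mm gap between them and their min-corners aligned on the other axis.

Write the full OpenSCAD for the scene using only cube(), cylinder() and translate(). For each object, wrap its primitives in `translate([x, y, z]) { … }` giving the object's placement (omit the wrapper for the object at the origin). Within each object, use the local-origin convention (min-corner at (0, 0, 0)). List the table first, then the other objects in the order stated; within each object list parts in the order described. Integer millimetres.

translate([0, 0, 699]) cube([848, 852, 32]);
translate([59, 59, 0]) cube([54, 54, 699]);
translate([735, 59, 0]) cube([54, 54, 699]);
translate([59, 739, 0]) cube([54, 54, 699]);
translate([735, 739, 0]) cube([54, 54, 699]);
translate([0, 0, 731]) {
  cube([156, 454, 16]);
  translate([0, 0, 16]) cube([156, 16, 307]);
  translate([0, 438, 16]) cube([156, 16, 307]);
  translate([0, 16, 16]) cube([16, 422, 307]);
  translate([140, 16, 16]) cube([16, 422, 307]);
}
translate([-1507, 0, 0]) {
  translate([0, 0, 706]) cube([1487, 768, 46]);
  translate([38, 38, 0]) cylinder(h = 706, r = 26);
  translate([1449, 38, 0]) cylinder(h = 706, r = 26);
  translate([38, 730, 0]) cylinder(h = 706, r = 26);
  translate([1449, 730, 0]) cylinder(h = 706, r = 26);
}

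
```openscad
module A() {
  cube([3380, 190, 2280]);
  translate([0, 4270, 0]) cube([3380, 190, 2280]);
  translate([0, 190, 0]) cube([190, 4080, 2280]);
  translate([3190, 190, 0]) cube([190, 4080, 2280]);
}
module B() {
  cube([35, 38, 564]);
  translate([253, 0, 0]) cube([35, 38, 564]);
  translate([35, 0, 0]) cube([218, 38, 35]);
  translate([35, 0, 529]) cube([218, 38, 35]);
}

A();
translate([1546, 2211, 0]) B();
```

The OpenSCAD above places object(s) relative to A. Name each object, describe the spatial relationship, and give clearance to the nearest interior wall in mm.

A is a house frame. B is a picture frame. The picture frame sits inside the house frame, centred. The clearance to the nearest interior wall is 1356 mm.

Clearances: x = 1356, y = 2021; minimum 1356 mm.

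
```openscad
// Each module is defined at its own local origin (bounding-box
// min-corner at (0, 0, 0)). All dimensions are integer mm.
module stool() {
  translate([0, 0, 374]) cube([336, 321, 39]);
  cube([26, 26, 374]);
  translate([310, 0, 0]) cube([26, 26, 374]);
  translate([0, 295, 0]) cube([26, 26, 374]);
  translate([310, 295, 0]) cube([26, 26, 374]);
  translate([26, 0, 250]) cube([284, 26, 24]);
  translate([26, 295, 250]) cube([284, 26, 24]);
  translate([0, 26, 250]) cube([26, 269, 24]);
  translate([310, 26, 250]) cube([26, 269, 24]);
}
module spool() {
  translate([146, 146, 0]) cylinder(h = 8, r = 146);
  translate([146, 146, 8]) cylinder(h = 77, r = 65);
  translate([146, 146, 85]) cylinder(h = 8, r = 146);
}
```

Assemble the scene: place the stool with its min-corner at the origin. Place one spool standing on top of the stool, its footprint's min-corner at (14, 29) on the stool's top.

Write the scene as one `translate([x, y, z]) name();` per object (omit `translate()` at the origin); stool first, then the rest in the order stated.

stool();
translate([14, 29, 413]) spool();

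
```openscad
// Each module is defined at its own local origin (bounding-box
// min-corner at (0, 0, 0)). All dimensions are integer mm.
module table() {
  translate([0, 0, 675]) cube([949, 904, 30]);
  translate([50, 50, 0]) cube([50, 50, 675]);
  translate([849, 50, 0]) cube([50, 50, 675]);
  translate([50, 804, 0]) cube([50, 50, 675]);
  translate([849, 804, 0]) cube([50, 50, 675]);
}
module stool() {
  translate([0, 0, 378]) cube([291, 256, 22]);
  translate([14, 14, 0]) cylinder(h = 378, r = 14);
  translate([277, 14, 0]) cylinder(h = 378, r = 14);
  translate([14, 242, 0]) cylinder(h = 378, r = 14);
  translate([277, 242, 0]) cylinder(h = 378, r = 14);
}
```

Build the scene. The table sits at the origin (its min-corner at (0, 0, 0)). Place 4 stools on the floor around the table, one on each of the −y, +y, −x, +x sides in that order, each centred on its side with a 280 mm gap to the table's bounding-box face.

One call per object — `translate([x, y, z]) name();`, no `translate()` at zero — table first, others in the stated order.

table();
translate([329, -536, 0]) stool();
translate([329, 1184, 0]) stool();
translate([-571, 324, 0]) stool();
translate([1229, 324, 0]) stool();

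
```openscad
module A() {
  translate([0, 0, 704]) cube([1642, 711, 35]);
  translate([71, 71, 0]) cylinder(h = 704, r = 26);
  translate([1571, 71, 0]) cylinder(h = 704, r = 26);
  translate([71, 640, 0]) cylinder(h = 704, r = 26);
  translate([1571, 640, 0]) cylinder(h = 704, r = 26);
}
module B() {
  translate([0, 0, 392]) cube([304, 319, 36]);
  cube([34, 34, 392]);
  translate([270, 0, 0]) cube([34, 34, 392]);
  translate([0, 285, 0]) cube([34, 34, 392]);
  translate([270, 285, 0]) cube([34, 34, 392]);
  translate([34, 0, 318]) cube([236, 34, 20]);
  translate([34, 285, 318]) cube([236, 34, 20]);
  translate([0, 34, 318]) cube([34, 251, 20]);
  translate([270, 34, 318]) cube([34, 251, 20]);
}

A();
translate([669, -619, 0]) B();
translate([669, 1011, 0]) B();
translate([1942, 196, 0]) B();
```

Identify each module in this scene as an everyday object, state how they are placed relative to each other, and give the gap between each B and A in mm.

Each stool's nearest face is 300 mm from the table's bounding box.

A is a table. B is a stool. Three stools sit around the table at the −y, +y, +x sides. The gap between each stool and the table is 300 mm.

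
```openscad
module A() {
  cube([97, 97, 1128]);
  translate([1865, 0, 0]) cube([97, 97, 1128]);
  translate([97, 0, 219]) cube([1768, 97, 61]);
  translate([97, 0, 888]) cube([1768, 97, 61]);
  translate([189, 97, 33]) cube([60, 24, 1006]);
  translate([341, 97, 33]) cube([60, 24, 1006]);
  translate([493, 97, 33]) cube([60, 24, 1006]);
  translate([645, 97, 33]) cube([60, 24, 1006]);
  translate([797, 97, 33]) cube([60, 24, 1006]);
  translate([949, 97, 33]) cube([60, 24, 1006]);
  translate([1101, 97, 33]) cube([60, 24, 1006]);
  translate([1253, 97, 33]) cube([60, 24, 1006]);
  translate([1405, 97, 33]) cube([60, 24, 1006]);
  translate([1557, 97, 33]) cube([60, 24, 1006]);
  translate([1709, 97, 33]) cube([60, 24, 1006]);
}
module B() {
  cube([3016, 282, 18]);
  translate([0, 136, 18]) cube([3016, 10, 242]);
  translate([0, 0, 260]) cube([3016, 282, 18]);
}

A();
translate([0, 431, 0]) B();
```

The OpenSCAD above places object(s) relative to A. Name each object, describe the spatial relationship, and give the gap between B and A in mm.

The I-beam's nearest face is 310 mm from the fence section's +y face.

A is a fence section. B is an I-beam. The I-beam is on the floor beside the fence section on its +y side. The gap between the I-beam and the fence section is 310 mm.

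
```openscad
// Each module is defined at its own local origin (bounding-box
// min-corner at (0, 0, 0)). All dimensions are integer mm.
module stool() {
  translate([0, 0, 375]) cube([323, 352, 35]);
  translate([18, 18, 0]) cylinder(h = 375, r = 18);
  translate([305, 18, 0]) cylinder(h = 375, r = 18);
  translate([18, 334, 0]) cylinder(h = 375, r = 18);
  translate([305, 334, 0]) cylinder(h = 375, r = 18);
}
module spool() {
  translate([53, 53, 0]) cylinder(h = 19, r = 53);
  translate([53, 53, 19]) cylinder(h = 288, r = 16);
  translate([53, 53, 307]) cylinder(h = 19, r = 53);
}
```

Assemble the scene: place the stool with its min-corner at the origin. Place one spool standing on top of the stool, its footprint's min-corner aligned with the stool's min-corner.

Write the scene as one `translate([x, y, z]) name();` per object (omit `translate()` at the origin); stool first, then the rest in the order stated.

stool();
translate([0, 0, 410]) spool();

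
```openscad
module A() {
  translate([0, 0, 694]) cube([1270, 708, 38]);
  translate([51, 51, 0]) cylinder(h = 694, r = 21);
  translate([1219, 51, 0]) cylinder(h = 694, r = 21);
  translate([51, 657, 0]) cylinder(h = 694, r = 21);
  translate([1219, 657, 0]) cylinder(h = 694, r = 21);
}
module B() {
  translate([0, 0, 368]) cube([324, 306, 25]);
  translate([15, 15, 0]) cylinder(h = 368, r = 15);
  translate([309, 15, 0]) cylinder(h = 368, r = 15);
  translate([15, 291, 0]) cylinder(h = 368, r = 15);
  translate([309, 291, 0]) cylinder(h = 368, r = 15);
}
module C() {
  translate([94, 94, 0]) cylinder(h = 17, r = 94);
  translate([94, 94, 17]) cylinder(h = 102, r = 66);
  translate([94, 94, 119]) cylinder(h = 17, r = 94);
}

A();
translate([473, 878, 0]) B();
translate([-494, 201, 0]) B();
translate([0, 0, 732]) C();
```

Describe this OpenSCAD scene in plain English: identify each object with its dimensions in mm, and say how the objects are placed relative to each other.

A is a table with a 1270×708 mm rectangular top, 38 mm thick, top surface at z = 732 mm, supported by four round legs of 42 mm diameter, each leg's bounding box inset 30 mm from the nearest pair of top edges, running from the floor.

B is a simple wooden stool: a rectangular seat 324 mm (x) by 306 mm (y), 25 mm thick, top face at z = 393 mm, on four round legs, each 30 mm in diameter. The legs rest on z = 0, each leg's axis is inset half a diameter from the nearest pair of seat edges (so the leg's bounding box is flush with the corner).

C is a spool: two coaxial disc flanges of radius 94 mm and thickness 17 mm, joined by a core cylinder of radius 66 mm and height 102 mm. The lower flange rests on z = 0 and the three cylinders share a vertical axis.

Two stools sit around the table at the +y, −x sides. The spool is on top of the table.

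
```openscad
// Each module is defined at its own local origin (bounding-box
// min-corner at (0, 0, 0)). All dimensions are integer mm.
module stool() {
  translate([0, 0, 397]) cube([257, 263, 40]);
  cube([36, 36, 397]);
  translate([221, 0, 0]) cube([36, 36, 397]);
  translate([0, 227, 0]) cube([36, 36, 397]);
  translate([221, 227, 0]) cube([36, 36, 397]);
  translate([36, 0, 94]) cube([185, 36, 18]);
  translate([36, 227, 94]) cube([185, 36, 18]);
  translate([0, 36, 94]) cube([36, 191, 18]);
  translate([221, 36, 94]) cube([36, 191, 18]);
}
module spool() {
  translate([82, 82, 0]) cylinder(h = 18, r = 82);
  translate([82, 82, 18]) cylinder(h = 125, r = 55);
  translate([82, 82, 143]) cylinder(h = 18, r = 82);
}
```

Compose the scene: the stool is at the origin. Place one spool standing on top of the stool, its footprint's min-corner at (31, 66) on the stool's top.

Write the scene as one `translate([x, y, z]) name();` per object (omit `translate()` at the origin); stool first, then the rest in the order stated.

stool();
translate([31, 66, 437]) spool();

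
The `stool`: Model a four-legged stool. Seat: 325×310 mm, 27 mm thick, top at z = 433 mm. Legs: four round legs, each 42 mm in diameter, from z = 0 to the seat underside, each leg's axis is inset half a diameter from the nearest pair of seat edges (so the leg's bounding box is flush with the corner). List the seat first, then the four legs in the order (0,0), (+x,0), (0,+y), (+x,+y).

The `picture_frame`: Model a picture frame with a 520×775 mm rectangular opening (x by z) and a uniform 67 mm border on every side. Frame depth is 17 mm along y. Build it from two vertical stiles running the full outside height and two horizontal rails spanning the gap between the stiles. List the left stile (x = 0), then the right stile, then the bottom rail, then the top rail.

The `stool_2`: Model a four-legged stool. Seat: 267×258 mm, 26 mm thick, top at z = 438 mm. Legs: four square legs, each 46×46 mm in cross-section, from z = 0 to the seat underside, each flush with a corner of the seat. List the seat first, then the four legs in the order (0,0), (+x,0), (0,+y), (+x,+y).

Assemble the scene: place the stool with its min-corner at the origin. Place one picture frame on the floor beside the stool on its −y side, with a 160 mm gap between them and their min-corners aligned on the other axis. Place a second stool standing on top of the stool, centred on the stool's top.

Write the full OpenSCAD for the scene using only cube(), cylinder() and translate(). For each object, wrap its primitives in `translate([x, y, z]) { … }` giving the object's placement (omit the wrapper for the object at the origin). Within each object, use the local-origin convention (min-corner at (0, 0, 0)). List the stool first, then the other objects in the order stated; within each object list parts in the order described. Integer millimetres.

translate([0, 0, 406]) cube([325, 310, 27]);
translate([21, 21, 0]) cylinder(h = 406, r = 21);
translate([304, 21, 0]) cylinder(h = 406, r = 21);
translate([21, 289, 0]) cylinder(h = 406, r = 21);
translate([304, 289, 0]) cylinder(h = 406, r = 21);
translate([0, -177, 0]) {
  cube([67, 17, 909]);
  translate([587, 0, 0]) cube([67, 17, 909]);
  translate([67, 0, 0]) cube([520, 17, 67]);
  translate([67, 0, 842]) cube([520, 17, 67]);
}
translate([29, 26, 433]) {
  translate([0, 0, 412]) cube([267, 258, 26]);
  cube([46, 46, 412]);
  translate([221, 0, 0]) cube([46, 46, 412]);
  translate([0, 212, 0]) cube([46, 46, 412]);
  translate([221, 212, 0]) cube([46, 46, 412]);
}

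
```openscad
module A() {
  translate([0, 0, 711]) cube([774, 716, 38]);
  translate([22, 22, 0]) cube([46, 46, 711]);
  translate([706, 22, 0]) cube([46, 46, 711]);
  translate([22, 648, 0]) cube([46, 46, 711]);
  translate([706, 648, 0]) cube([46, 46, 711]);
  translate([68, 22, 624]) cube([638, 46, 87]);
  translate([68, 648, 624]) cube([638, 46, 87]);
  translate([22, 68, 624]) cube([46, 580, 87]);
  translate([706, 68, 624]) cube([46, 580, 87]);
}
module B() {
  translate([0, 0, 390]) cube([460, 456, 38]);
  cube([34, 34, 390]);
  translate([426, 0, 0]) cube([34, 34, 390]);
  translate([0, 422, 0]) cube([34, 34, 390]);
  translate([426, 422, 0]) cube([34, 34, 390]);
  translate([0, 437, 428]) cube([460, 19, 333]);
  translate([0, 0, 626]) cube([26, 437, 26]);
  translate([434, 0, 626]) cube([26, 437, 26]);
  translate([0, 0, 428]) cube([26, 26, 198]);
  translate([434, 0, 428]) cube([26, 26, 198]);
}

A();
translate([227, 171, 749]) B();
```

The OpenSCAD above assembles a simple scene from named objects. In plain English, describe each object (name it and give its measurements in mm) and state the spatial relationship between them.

A is a table: top 774 mm (x) × 716 mm (y), 38 mm thick, upper face at z = 749 mm, on four 46×46 mm square legs, each inset 22 mm from the nearest pair of top edges, running from z = 0 to the bottom of the top. Four apron rails, 46 mm thick and 87 mm tall, run between adjacent legs with their top edges flush with the underside of the top and their outer faces flush with the legs' outer faces.

B is a chair: 460×456 mm seat, 38 mm thick, top at z = 428 mm, on four 34 mm square corner legs flush with the seat edges. A 19 mm thick backrest slab spans the full seat width, extending 333 mm above the seat top, its back face flush with the seat's +y edge. Two armrests of 26×26 mm section run along each side from the seat's front edge to the front of the backrest, top faces 224 mm above the seat top and outer faces flush with the seat's x-edges; a 26×26 mm post under the front of each armrest stands on the seat at the front corner.

The chair is on top of the table.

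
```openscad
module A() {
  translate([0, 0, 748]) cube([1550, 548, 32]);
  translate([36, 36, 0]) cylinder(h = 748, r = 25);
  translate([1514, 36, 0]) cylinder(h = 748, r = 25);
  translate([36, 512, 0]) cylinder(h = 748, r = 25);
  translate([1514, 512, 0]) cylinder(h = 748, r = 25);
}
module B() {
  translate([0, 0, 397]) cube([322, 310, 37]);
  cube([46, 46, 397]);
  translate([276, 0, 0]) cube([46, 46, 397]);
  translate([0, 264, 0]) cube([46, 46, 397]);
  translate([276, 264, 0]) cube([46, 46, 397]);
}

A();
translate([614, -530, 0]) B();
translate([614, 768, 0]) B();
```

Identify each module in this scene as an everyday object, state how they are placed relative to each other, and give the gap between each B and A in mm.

Each stool's nearest face is 220 mm from the table's bounding box.

A is a table. B is a stool. Two stools sit around the table at the −y, +y sides. The gap between each stool and the table is 220 mm.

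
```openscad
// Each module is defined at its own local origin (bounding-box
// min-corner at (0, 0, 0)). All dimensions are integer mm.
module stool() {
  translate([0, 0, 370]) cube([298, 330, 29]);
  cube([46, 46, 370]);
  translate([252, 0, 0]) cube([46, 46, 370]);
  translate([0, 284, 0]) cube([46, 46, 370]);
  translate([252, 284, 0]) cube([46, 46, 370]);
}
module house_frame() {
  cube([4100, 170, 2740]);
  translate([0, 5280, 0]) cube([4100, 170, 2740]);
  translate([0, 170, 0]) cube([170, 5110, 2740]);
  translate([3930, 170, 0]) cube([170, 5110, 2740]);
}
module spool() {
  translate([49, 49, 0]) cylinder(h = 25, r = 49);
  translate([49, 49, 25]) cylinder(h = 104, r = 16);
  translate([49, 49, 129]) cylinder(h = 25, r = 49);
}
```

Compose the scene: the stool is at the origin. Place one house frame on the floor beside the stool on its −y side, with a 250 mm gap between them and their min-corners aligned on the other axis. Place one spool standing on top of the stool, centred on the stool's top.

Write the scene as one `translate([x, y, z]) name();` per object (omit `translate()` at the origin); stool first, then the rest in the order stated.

stool();
translate([0, -5700, 0]) house_frame();
translate([100, 116, 399]) spool();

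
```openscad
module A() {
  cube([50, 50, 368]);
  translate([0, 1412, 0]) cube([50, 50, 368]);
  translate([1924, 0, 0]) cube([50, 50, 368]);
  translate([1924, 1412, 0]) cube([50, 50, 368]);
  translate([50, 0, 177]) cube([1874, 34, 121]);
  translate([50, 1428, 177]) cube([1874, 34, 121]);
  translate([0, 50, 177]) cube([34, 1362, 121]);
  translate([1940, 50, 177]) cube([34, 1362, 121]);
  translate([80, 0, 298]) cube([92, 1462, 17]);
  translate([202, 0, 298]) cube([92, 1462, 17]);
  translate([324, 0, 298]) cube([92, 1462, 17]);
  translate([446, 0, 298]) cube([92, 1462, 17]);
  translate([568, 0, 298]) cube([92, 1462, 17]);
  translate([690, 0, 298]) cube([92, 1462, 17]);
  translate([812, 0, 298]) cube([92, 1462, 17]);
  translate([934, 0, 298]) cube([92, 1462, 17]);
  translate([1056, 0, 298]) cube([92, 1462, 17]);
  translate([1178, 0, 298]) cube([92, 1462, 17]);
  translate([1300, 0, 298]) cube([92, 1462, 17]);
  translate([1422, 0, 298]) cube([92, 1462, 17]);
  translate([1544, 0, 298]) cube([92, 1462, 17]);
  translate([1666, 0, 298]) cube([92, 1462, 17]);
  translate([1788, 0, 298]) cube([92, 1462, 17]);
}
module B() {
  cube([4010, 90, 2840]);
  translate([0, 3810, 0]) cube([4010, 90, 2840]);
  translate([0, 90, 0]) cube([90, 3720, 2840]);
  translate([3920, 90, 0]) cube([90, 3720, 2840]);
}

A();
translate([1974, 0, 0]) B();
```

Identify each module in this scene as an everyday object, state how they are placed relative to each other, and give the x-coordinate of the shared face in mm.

A is a bed frame. B is a house frame. The house frame is against the bed frame's +x side, with their −y faces flush. The x-coordinate of the shared face is 1974 mm.

The bed frame's +x face and the house frame's −x face are both at x = 1974 mm.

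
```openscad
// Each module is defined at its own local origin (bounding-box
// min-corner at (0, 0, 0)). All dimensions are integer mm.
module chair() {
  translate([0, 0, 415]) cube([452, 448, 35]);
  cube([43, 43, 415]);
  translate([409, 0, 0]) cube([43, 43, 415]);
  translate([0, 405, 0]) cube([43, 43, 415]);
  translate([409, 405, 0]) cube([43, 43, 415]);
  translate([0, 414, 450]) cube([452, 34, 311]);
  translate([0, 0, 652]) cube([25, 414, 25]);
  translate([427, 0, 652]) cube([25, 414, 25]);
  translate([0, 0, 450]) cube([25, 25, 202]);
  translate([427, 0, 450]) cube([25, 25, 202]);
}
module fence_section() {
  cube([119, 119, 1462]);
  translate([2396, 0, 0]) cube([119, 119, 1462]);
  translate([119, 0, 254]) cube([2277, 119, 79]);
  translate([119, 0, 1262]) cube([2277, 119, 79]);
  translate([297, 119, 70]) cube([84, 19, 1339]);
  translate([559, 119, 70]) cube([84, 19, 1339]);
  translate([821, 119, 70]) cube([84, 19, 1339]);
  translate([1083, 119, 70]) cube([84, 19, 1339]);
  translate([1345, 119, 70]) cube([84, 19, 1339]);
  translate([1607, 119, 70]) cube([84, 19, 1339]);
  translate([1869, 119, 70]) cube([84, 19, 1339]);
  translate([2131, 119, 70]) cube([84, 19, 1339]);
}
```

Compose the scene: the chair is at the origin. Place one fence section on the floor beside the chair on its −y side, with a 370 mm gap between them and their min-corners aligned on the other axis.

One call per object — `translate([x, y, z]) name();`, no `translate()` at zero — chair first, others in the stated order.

chair();
translate([0, -508, 0]) fence_section();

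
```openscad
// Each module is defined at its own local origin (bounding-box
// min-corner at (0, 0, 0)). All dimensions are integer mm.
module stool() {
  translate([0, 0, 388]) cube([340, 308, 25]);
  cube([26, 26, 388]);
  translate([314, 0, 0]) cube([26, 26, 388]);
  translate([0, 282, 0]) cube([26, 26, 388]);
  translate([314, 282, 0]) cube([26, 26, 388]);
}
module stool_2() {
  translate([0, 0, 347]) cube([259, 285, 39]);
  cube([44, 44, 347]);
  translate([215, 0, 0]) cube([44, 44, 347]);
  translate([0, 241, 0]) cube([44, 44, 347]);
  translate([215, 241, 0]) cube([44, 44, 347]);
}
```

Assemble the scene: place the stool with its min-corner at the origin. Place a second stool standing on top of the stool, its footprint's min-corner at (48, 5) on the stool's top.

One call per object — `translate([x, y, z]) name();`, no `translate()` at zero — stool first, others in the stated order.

stool();
translate([48, 5, 413]) stool_2();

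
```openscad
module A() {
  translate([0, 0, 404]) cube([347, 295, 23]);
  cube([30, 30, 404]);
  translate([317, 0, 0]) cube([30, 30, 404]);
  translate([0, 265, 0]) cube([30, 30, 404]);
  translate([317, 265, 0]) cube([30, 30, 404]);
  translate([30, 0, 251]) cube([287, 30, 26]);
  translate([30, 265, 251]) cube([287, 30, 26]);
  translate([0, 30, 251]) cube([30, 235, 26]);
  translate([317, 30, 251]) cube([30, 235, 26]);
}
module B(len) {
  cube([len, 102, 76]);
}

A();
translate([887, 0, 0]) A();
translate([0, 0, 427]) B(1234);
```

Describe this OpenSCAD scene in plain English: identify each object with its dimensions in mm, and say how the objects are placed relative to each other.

A is a four-legged stool. The seat is a 347×295×23 mm slab whose top surface is at z = 427 mm; four square legs, each 30×30 mm in cross-section, run from the floor (z = 0) to the underside of the seat, each flush with a corner of the seat. Four stretchers, 30 mm wide and 26 mm tall, connect adjacent legs with their undersides at z = 251 mm, each running between the inner faces of the legs it joins and aligned with the legs' outer faces on the other axis.

B is a rectangular beam 1234 mm long (x), 102 mm deep (y), 76 mm thick (z).

The beam spans the tops of two stools placed 540 mm apart, resting at z = 427 mm.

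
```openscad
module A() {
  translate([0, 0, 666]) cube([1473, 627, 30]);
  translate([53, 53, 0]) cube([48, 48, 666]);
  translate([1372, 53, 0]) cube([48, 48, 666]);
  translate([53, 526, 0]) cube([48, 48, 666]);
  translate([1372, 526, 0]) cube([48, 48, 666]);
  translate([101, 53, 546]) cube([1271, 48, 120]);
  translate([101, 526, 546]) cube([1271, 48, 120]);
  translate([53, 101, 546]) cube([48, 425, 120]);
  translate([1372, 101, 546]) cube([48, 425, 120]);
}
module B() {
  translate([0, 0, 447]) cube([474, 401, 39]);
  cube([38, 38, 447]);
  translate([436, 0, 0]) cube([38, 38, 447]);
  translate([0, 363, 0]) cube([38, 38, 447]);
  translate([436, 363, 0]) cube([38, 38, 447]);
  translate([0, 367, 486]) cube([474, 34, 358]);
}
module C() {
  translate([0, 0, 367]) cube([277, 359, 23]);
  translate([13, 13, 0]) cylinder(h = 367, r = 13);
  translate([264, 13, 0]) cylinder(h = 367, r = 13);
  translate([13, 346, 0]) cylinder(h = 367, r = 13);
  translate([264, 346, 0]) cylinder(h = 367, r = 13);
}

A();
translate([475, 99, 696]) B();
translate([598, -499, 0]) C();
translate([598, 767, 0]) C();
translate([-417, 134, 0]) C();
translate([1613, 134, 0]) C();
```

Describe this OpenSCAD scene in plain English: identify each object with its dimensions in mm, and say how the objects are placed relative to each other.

A is a rectangular dining table. The top is 1473×627×30 mm with its upper surface at z = 696 mm. It stands on four 48×48 mm square legs, each inset 53 mm from the nearest pair of top edges, running from the floor to the underside of the top. Four apron rails, 48 mm thick and 120 mm tall, run between adjacent legs with their top edges flush with the underside of the top and their outer faces flush with the legs' outer faces.

B is a chair: 474×401 mm seat, 39 mm thick, top at z = 486 mm, on four 38 mm square corner legs flush with the seat edges. A 34 mm thick backrest slab spans the full seat width, extending 358 mm above the seat top, its back face flush with the seat's +y edge.

C is a four-legged stool. The seat is a 277×359×23 mm slab whose top surface is at z = 390 mm; four round legs, each 26 mm in diameter, run from the floor (z = 0) to the underside of the seat, each leg's axis is inset half a diameter from the nearest pair of seat edges (so the leg's bounding box is flush with the corner).

The chair is on top of the table. Four stools sit around the table at the −y, +y, −x, +x sides.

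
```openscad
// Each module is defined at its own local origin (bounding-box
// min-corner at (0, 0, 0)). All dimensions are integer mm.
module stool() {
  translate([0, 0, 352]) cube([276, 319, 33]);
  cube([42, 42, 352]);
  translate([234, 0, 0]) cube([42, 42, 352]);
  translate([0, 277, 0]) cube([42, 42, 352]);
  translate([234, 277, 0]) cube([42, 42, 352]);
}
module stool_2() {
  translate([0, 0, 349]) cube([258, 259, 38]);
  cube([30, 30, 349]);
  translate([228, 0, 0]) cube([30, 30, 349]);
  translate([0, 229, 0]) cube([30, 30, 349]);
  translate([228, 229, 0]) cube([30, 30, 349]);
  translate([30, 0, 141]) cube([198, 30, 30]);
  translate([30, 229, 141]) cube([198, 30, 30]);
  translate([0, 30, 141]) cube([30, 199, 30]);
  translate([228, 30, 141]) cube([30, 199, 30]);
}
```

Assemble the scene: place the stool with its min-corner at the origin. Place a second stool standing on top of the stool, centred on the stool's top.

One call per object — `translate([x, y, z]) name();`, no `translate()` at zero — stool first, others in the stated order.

stool();
translate([9, 30, 385]) stool_2();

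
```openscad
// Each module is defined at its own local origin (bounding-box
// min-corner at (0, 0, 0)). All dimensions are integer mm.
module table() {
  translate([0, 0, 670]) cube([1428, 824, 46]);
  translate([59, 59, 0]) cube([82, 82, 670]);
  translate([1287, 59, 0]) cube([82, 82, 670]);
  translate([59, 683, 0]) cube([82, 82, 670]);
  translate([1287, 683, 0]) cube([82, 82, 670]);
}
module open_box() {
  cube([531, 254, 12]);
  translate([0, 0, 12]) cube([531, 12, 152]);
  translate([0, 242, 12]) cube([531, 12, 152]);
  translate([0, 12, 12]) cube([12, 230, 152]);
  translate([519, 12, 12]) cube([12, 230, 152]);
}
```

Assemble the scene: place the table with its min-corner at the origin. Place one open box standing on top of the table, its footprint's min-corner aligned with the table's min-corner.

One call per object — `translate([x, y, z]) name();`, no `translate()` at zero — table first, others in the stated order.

table();
translate([0, 0, 716]) open_box();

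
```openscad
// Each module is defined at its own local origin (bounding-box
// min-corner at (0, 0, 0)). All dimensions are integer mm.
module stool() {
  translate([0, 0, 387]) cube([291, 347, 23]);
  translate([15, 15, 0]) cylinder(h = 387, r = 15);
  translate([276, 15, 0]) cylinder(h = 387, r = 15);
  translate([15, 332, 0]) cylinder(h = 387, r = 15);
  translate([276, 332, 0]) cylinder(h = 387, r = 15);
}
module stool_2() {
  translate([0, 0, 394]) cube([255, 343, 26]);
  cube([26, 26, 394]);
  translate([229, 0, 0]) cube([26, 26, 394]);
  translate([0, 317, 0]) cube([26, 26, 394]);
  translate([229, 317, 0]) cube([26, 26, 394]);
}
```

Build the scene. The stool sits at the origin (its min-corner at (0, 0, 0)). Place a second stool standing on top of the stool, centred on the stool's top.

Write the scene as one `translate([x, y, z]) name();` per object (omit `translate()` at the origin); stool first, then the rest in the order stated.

stool();
translate([18, 2, 410]) stool_2();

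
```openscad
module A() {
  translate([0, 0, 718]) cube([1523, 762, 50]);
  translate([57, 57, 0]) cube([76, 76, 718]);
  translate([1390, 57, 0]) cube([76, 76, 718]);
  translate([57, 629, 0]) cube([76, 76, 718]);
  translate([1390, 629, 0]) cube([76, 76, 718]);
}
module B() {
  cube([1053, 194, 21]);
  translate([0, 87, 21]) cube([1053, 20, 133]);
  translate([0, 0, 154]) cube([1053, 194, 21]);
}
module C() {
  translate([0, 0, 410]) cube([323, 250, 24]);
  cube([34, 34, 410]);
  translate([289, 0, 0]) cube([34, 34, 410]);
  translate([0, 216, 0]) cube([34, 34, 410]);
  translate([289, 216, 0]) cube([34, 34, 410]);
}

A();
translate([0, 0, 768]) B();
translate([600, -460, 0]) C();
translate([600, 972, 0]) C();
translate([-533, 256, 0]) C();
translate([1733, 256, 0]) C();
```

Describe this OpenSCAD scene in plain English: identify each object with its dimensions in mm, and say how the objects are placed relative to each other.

A is a table: top 1523 mm (x) × 762 mm (y), 50 mm thick, upper face at z = 768 mm, on four 76×76 mm square legs, each inset 57 mm from the nearest pair of top edges, running from z = 0 to the bottom of the top.

B is an I-beam lying along x, 1053 mm long. Overall section height 175 mm. Two flanges 194 mm wide (y) and 21 mm thick, one on the floor and one at the top; a web 20 mm thick runs between them, centred on the flange width.

C is a simple wooden stool: a rectangular seat 323 mm (x) by 250 mm (y), 24 mm thick, top face at z = 434 mm, on four square legs, each 34×34 mm in cross-section. The legs rest on z = 0, each flush with a corner of the seat.

The I-beam is on top of the table. Four stools sit around the table at the −y, +y, −x, +x sides.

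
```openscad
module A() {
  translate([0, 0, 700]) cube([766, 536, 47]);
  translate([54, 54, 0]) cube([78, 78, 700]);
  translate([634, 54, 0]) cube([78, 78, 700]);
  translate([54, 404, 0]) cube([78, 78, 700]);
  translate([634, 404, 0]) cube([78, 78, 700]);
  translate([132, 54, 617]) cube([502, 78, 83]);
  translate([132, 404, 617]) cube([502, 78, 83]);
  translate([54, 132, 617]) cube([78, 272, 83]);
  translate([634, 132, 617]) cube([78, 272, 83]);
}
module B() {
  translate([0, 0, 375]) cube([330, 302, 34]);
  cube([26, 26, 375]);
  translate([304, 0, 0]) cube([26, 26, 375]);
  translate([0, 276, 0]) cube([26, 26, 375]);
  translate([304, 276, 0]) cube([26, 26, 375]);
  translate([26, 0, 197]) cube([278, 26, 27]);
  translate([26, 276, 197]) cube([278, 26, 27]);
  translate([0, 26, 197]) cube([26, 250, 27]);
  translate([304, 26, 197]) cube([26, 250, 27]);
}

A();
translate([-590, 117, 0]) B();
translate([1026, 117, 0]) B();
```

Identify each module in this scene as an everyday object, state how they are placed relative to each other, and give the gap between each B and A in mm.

A is a table. B is a stool. Two stools sit around the table at the −x, +x sides. The gap between each stool and the table is 260 mm.

Each stool's nearest face is 260 mm from the table's bounding box.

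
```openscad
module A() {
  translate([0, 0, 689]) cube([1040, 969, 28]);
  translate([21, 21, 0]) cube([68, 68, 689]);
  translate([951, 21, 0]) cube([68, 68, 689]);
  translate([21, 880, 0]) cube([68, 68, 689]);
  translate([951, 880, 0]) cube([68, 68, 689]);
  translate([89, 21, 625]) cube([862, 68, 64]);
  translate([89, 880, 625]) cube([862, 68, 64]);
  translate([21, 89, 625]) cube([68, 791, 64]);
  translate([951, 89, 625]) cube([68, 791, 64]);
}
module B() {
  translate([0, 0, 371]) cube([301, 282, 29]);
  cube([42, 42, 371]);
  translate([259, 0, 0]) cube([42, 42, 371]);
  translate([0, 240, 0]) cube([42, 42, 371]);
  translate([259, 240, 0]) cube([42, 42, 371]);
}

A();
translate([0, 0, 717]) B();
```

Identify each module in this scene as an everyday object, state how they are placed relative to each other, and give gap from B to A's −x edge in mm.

A is a table. B is a stool. The stool is on top of the table. The gap from the stool to the table's −x edge is 0 mm.

The stool's min-x is at 0; the table's min-x is 0; gap = 0 mm.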